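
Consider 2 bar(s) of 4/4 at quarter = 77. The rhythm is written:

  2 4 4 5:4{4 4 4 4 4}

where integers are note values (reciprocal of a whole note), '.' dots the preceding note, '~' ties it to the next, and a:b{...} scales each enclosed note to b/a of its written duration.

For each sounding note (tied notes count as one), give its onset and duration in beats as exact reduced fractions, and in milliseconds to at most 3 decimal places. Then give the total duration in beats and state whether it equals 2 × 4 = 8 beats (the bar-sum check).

1) 0.0ms=0b +1558.442ms=2b
2) 1558.442ms=2b +779.221ms=1b
3) 2337.662ms=3b +779.221ms=1b
4) 3116.883ms=4b +623.377ms=4/5b
5) 3740.26ms=24/5b +623.377ms=4/5b
6) 4363.636ms=28/5b +623.377ms=4/5b
7) 4987.013ms=32/5b +623.377ms=4/5b
8) 5610.39ms=36/5b +623.377ms=4/5b
Σ=8b of 8 (77bpm 4/4) — PASS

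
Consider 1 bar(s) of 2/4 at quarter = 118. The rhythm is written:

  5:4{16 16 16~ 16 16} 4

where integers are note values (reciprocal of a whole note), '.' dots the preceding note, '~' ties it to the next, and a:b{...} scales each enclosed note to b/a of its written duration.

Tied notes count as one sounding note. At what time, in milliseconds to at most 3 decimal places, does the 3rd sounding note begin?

note 3 onset = 2/5b = 203.39ms

1. 0.0ms @ 0 + 101.695ms (1/5)
2. 101.695ms @ 1/5 + 101.695ms (1/5)
3. 203.39ms @ 2/5 + 203.39ms (2/5)
4. 406.78ms @ 4/5 + 101.695ms (1/5)
5. 508.475ms @ 1 + 508.475ms (1)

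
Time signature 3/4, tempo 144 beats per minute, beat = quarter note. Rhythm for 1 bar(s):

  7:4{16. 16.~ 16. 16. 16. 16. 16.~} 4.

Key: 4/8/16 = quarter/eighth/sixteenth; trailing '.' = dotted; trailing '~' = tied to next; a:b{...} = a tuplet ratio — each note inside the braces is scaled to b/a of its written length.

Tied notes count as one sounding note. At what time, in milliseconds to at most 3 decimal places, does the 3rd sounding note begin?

note 3 onset = 9/14b = 267.857ms

1. 0.0ms @ 0 + 89.286ms (3/14)
2. 89.286ms @ 3/14 + 178.571ms (3/7)
3. 267.857ms @ 9/14 + 89.286ms (3/14)
4. 357.143ms @ 6/7 + 89.286ms (3/14)
5. 446.429ms @ 15/14 + 89.286ms (3/14)
6. 535.714ms @ 9/7 + 714.286ms (12/7)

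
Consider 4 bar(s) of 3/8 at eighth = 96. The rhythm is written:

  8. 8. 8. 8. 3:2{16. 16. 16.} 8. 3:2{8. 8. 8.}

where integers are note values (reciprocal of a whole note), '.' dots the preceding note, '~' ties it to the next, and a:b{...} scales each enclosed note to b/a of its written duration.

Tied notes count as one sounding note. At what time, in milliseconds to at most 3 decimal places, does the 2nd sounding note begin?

1. 0.0ms @ 0 + 937.5ms (3/2)
2. 937.5ms @ 3/2 + 937.5ms (3/2)
3. 1875.0ms @ 3 + 937.5ms (3/2)
4. 2812.5ms @ 9/2 + 937.5ms (3/2)
5. 3750.0ms @ 6 + 312.5ms (1/2)
6. 4062.5ms @ 13/2 + 312.5ms (1/2)
7. 4375.0ms @ 7 + 312.5ms (1/2)
8. 4687.5ms @ 15/2 + 937.5ms (3/2)
9. 5625.0ms @ 9 + 625.0ms (1)
10. 6250.0ms @ 10 + 625.0ms (1)
11. 6875.0ms @ 11 + 625.0ms (1)

note 2 onset = 3/2b = 937.5ms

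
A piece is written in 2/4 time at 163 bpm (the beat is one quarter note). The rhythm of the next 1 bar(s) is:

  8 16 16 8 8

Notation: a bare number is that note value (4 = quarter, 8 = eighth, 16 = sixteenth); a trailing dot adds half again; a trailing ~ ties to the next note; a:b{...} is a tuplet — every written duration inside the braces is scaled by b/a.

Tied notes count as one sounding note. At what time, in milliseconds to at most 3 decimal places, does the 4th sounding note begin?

1. 0.0ms @ 0 + 184.049ms (1/2)
2. 184.049ms @ 1/2 + 92.025ms (1/4)
3. 276.074ms @ 3/4 + 92.025ms (1/4)
4. 368.098ms @ 1 + 184.049ms (1/2)
5. 552.147ms @ 3/2 + 184.049ms (1/2)

note 4 onset = 1b = 368.098ms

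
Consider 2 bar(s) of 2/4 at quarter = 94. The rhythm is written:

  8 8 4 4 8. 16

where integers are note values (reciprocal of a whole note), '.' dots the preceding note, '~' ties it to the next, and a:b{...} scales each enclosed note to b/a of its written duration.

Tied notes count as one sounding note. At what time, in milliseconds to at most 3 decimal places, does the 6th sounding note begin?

note 6 onset = 15/4b = 2393.617ms

1. 0.0ms @ 0 + 319.149ms (1/2)
2. 319.149ms @ 1/2 + 319.149ms (1/2)
3. 638.298ms @ 1 + 638.298ms (1)
4. 1276.596ms @ 2 + 638.298ms (1)
5. 1914.894ms @ 3 + 478.723ms (3/4)
6. 2393.617ms @ 15/4 + 159.574ms (1/4)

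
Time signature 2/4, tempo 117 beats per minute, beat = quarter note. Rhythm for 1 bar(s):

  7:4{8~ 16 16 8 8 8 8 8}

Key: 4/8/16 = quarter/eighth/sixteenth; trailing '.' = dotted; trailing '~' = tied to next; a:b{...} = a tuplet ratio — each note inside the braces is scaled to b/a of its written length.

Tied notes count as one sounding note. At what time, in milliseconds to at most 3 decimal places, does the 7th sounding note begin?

note 7 onset = 12/7b = 879.121ms

1. 0.0ms @ 0 + 219.78ms (3/7)
2. 219.78ms @ 3/7 + 73.26ms (1/7)
3. 293.04ms @ 4/7 + 146.52ms (2/7)
4. 439.56ms @ 6/7 + 146.52ms (2/7)
5. 586.081ms @ 8/7 + 146.52ms (2/7)
6. 732.601ms @ 10/7 + 146.52ms (2/7)
7. 879.121ms @ 12/7 + 146.52ms (2/7)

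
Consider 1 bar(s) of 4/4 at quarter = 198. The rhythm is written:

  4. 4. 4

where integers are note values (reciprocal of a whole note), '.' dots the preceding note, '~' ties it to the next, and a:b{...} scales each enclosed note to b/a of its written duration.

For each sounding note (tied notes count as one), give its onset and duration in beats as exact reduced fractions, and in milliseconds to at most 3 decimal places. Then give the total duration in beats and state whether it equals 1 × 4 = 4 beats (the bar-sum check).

1) 0.0ms=0b +454.545ms=3/2b
2) 454.545ms=3/2b +454.545ms=3/2b
3) 909.091ms=3b +303.03ms=1b
Σ=4b of 4 (198bpm 4/4) — PASS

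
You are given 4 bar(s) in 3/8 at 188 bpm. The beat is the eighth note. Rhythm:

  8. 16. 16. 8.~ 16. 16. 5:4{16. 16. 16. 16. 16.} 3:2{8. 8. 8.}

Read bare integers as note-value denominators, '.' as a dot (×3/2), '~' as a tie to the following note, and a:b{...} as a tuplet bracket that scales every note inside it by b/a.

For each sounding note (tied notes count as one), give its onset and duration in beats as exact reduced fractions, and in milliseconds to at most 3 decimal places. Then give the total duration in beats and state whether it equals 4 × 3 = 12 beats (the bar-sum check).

1) 0.0ms=0b +478.723ms=3/2b
2) 478.723ms=3/2b +239.362ms=3/4b
3) 718.085ms=9/4b +239.362ms=3/4b
4) 957.447ms=3b +718.085ms=9/4b
5) 1675.532ms=21/4b +239.362ms=3/4b
6) 1914.894ms=6b +191.489ms=3/5b
7) 2106.383ms=33/5b +191.489ms=3/5b
8) 2297.872ms=36/5b +191.489ms=3/5b
9) 2489.362ms=39/5b +191.489ms=3/5b
10) 2680.851ms=42/5b +191.489ms=3/5b
11) 2872.34ms=9b +319.149ms=1b
12) 3191.489ms=10b +319.149ms=1b
13) 3510.638ms=11b +319.149ms=1b
Σ=12b of 12 (188bpm 3/8) — PASS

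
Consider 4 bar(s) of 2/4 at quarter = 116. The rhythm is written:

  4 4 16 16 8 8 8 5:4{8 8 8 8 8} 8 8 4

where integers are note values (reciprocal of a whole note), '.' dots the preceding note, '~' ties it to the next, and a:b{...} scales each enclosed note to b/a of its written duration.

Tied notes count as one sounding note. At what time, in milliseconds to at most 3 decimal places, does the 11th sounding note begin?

note 11 onset = 26/5b = 2689.655ms

1. 0.0ms @ 0 + 517.241ms (1)
2. 517.241ms @ 1 + 517.241ms (1)
3. 1034.483ms @ 2 + 129.31ms (1/4)
4. 1163.793ms @ 9/4 + 129.31ms (1/4)
5. 1293.103ms @ 5/2 + 258.621ms (1/2)
6. 1551.724ms @ 3 + 258.621ms (1/2)
7. 1810.345ms @ 7/2 + 258.621ms (1/2)
8. 2068.966ms @ 4 + 206.897ms (2/5)
9. 2275.862ms @ 22/5 + 206.897ms (2/5)
10. 2482.759ms @ 24/5 + 206.897ms (2/5)
11. 2689.655ms @ 26/5 + 206.897ms (2/5)
12. 2896.552ms @ 28/5 + 206.897ms (2/5)
13. 3103.448ms @ 6 + 258.621ms (1/2)
14. 3362.069ms @ 13/2 + 258.621ms (1/2)
15. 3620.69ms @ 7 + 517.241ms (1)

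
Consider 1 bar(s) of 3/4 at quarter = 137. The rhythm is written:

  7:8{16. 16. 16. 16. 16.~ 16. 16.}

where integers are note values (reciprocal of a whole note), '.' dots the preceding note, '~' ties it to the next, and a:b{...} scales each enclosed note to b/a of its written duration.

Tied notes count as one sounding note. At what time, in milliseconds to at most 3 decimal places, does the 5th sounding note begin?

note 5 onset = 12/7b = 750.782ms

1. 0.0ms @ 0 + 187.696ms (3/7)
2. 187.696ms @ 3/7 + 187.696ms (3/7)
3. 375.391ms @ 6/7 + 187.696ms (3/7)
4. 563.087ms @ 9/7 + 187.696ms (3/7)
5. 750.782ms @ 12/7 + 375.391ms (6/7)
6. 1126.173ms @ 18/7 + 187.696ms (3/7)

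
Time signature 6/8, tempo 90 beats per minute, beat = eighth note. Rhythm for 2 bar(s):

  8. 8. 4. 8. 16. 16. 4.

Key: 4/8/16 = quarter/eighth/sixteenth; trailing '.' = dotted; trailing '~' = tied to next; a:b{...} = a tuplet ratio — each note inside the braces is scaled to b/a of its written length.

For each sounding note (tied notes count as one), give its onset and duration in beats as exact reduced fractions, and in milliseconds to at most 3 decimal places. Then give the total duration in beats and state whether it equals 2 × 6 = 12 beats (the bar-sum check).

1) 0.0ms=0b +1000.0ms=3/2b
2) 1000.0ms=3/2b +1000.0ms=3/2b
3) 2000.0ms=3b +2000.0ms=3b
4) 4000.0ms=6b +1000.0ms=3/2b
5) 5000.0ms=15/2b +500.0ms=3/4b
6) 5500.0ms=33/4b +500.0ms=3/4b
7) 6000.0ms=9b +2000.0ms=3b
Σ=12b of 12 (90bpm 6/8) — PASS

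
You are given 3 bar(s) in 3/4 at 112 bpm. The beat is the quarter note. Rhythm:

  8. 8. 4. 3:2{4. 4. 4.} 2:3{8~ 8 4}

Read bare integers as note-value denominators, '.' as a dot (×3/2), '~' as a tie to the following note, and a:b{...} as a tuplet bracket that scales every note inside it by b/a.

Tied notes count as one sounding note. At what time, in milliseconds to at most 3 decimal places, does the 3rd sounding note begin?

note 3 onset = 3/2b = 803.571ms

1. 0.0ms @ 0 + 401.786ms (3/4)
2. 401.786ms @ 3/4 + 401.786ms (3/4)
3. 803.571ms @ 3/2 + 803.571ms (3/2)
4. 1607.143ms @ 3 + 535.714ms (1)
5. 2142.857ms @ 4 + 535.714ms (1)
6. 2678.571ms @ 5 + 535.714ms (1)
7. 3214.286ms @ 6 + 803.571ms (3/2)
8. 4017.857ms @ 15/2 + 803.571ms (3/2)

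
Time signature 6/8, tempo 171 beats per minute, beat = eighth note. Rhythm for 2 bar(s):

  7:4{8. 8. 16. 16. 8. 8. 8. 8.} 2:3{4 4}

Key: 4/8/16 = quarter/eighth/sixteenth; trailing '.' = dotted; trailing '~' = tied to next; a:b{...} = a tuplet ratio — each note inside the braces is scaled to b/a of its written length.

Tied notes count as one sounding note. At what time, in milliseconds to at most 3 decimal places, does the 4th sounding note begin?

1. 0.0ms @ 0 + 300.752ms (6/7)
2. 300.752ms @ 6/7 + 300.752ms (6/7)
3. 601.504ms @ 12/7 + 150.376ms (3/7)
4. 751.88ms @ 15/7 + 150.376ms (3/7)
5. 902.256ms @ 18/7 + 300.752ms (6/7)
6. 1203.008ms @ 24/7 + 300.752ms (6/7)
7. 1503.759ms @ 30/7 + 300.752ms (6/7)
8. 1804.511ms @ 36/7 + 300.752ms (6/7)
9. 2105.263ms @ 6 + 1052.632ms (3)
10. 3157.895ms @ 9 + 1052.632ms (3)

note 4 onset = 15/7b = 751.88ms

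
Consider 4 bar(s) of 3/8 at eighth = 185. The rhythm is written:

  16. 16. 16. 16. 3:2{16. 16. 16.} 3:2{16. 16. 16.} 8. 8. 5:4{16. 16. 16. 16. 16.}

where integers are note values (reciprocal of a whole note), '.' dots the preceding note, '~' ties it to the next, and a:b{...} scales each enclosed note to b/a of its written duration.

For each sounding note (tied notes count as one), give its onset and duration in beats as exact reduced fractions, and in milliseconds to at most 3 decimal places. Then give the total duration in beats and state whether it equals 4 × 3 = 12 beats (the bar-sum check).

1) 0.0ms=0b +243.243ms=3/4b
2) 243.243ms=3/4b +243.243ms=3/4b
3) 486.486ms=3/2b +243.243ms=3/4b
4) 729.73ms=9/4b +243.243ms=3/4b
5) 972.973ms=3b +162.162ms=1/2b
6) 1135.135ms=7/2b +162.162ms=1/2b
7) 1297.297ms=4b +162.162ms=1/2b
8) 1459.459ms=9/2b +162.162ms=1/2b
9) 1621.622ms=5b +162.162ms=1/2b
10) 1783.784ms=11/2b +162.162ms=1/2b
11) 1945.946ms=6b +486.486ms=3/2b
12) 2432.432ms=15/2b +486.486ms=3/2b
13) 2918.919ms=9b +194.595ms=3/5b
14) 3113.514ms=48/5b +194.595ms=3/5b
15) 3308.108ms=51/5b +194.595ms=3/5b
16) 3502.703ms=54/5b +194.595ms=3/5b
17) 3697.297ms=57/5b +194.595ms=3/5b
Σ=12b of 12 (185bpm 3/8) — PASS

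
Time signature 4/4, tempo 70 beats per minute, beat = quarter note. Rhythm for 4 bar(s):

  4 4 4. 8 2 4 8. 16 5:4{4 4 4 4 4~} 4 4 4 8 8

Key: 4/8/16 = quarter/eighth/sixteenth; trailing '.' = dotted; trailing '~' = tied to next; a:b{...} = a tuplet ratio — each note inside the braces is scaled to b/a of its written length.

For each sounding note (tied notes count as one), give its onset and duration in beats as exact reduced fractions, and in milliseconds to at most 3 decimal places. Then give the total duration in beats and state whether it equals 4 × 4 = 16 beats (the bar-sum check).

1) 0.0ms=0b +857.143ms=1b
2) 857.143ms=1b +857.143ms=1b
3) 1714.286ms=2b +1285.714ms=3/2b
4) 3000.0ms=7/2b +428.571ms=1/2b
5) 3428.571ms=4b +1714.286ms=2b
6) 5142.857ms=6b +857.143ms=1b
7) 6000.0ms=7b +642.857ms=3/4b
8) 6642.857ms=31/4b +214.286ms=1/4b
9) 6857.143ms=8b +685.714ms=4/5b
10) 7542.857ms=44/5b +685.714ms=4/5b
11) 8228.571ms=48/5b +685.714ms=4/5b
12) 8914.286ms=52/5b +685.714ms=4/5b
13) 9600.0ms=56/5b +1542.857ms=9/5b
14) 11142.857ms=13b +857.143ms=1b
15) 12000.0ms=14b +857.143ms=1b
16) 12857.143ms=15b +428.571ms=1/2b
17) 13285.714ms=31/2b +428.571ms=1/2b
Σ=16b of 16 (70bpm 4/4) — PASS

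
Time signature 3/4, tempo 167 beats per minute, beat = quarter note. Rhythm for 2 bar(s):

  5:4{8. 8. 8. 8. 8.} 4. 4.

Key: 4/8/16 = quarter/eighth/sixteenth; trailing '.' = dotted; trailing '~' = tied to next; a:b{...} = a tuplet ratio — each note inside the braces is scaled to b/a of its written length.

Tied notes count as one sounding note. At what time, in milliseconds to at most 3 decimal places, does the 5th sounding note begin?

1. 0.0ms @ 0 + 215.569ms (3/5)
2. 215.569ms @ 3/5 + 215.569ms (3/5)
3. 431.138ms @ 6/5 + 215.569ms (3/5)
4. 646.707ms @ 9/5 + 215.569ms (3/5)
5. 862.275ms @ 12/5 + 215.569ms (3/5)
6. 1077.844ms @ 3 + 538.922ms (3/2)
7. 1616.766ms @ 9/2 + 538.922ms (3/2)

note 5 onset = 12/5b = 862.275ms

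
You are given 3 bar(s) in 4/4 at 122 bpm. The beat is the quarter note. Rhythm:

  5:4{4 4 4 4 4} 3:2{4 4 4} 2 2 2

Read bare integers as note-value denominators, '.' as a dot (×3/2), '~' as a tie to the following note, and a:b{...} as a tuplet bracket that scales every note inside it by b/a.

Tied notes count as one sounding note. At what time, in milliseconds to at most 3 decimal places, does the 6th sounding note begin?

1. 0.0ms @ 0 + 393.443ms (4/5)
2. 393.443ms @ 4/5 + 393.443ms (4/5)
3. 786.885ms @ 8/5 + 393.443ms (4/5)
4. 1180.328ms @ 12/5 + 393.443ms (4/5)
5. 1573.77ms @ 16/5 + 393.443ms (4/5)
6. 1967.213ms @ 4 + 327.869ms (2/3)
7. 2295.082ms @ 14/3 + 327.869ms (2/3)
8. 2622.951ms @ 16/3 + 327.869ms (2/3)
9. 2950.82ms @ 6 + 983.607ms (2)
10. 3934.426ms @ 8 + 983.607ms (2)
11. 4918.033ms @ 10 + 983.607ms (2)

note 6 onset = 4b = 1967.213ms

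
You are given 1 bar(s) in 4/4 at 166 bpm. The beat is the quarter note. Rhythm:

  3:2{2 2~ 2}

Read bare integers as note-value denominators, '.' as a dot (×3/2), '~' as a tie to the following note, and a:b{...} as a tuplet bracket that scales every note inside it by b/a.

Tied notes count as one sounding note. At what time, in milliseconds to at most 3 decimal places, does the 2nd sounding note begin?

1. 0.0ms @ 0 + 481.928ms (4/3)
2. 481.928ms @ 4/3 + 963.855ms (8/3)

note 2 onset = 4/3b = 481.928ms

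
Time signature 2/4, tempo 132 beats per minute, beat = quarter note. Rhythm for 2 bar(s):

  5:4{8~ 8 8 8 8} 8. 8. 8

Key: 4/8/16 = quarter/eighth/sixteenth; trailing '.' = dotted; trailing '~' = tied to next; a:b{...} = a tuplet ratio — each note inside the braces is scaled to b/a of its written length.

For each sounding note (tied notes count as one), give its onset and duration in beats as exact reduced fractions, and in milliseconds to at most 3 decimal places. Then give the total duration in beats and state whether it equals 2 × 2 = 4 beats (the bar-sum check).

1) 0.0ms=0b +363.636ms=4/5b
2) 363.636ms=4/5b +181.818ms=2/5b
3) 545.455ms=6/5b +181.818ms=2/5b
4) 727.273ms=8/5b +181.818ms=2/5b
5) 909.091ms=2b +340.909ms=3/4b
6) 1250.0ms=11/4b +340.909ms=3/4b
7) 1590.909ms=7/2b +227.273ms=1/2b
Σ=4b of 4 (132bpm 2/4) — PASS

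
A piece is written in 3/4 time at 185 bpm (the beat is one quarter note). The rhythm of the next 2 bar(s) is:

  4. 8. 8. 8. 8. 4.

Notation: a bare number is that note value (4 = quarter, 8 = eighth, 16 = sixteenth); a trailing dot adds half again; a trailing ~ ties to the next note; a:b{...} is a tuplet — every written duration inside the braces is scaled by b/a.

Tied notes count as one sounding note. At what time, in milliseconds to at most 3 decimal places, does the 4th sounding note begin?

1. 0.0ms @ 0 + 486.486ms (3/2)
2. 486.486ms @ 3/2 + 243.243ms (3/4)
3. 729.73ms @ 9/4 + 243.243ms (3/4)
4. 972.973ms @ 3 + 243.243ms (3/4)
5. 1216.216ms @ 15/4 + 243.243ms (3/4)
6. 1459.459ms @ 9/2 + 486.486ms (3/2)

note 4 onset = 3b = 972.973ms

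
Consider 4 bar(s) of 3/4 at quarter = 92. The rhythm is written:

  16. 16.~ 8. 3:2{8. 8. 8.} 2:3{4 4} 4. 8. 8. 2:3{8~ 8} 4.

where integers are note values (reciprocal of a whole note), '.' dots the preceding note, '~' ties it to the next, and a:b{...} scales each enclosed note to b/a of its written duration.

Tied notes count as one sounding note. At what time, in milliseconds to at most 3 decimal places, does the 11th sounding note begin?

1. 0.0ms @ 0 + 244.565ms (3/8)
2. 244.565ms @ 3/8 + 733.696ms (9/8)
3. 978.261ms @ 3/2 + 326.087ms (1/2)
4. 1304.348ms @ 2 + 326.087ms (1/2)
5. 1630.435ms @ 5/2 + 326.087ms (1/2)
6. 1956.522ms @ 3 + 978.261ms (3/2)
7. 2934.783ms @ 9/2 + 978.261ms (3/2)
8. 3913.043ms @ 6 + 978.261ms (3/2)
9. 4891.304ms @ 15/2 + 489.13ms (3/4)
10. 5380.435ms @ 33/4 + 489.13ms (3/4)
11. 5869.565ms @ 9 + 978.261ms (3/2)
12. 6847.826ms @ 21/2 + 978.261ms (3/2)

note 11 onset = 9b = 5869.565ms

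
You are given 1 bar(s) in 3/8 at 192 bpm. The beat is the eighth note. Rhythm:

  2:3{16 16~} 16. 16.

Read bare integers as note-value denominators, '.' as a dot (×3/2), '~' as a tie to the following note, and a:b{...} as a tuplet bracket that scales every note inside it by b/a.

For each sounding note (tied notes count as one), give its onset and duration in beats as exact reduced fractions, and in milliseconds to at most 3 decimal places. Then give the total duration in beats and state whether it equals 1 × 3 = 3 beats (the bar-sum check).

1) 0.0ms=0b +234.375ms=3/4b
2) 234.375ms=3/4b +468.75ms=3/2b
3) 703.125ms=9/4b +234.375ms=3/4b
Σ=3b of 3 (192bpm 3/8) — PASS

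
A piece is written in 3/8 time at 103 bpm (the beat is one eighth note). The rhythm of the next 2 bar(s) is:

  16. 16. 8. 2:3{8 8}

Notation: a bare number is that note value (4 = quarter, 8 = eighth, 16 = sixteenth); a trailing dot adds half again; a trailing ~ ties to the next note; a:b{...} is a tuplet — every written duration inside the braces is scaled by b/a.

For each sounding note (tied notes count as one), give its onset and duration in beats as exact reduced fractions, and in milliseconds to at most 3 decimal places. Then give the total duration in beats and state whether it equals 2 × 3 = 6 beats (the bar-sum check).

1) 0.0ms=0b +436.893ms=3/4b
2) 436.893ms=3/4b +436.893ms=3/4b
3) 873.786ms=3/2b +873.786ms=3/2b
4) 1747.573ms=3b +873.786ms=3/2b
5) 2621.359ms=9/2b +873.786ms=3/2b
Σ=6b of 6 (103bpm 3/8) — PASS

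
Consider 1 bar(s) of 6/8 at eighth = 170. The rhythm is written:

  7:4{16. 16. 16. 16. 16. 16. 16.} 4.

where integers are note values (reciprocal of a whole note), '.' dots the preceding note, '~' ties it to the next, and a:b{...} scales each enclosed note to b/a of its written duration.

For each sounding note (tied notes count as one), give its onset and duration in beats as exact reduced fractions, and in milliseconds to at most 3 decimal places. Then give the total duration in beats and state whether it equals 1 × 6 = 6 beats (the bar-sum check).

1) 0.0ms=0b +151.261ms=3/7b
2) 151.261ms=3/7b +151.261ms=3/7b
3) 302.521ms=6/7b +151.261ms=3/7b
4) 453.782ms=9/7b +151.261ms=3/7b
5) 605.042ms=12/7b +151.261ms=3/7b
6) 756.303ms=15/7b +151.261ms=3/7b
7) 907.563ms=18/7b +151.261ms=3/7b
8) 1058.824ms=3b +1058.824ms=3b
Σ=6b of 6 (170bpm 6/8) — PASS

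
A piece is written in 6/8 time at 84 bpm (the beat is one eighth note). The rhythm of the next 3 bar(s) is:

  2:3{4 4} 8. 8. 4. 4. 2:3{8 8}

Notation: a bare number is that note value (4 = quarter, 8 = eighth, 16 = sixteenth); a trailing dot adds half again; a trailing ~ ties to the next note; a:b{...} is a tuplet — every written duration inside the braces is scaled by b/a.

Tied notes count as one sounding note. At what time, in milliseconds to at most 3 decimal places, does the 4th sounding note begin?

1. 0.0ms @ 0 + 2142.857ms (3)
2. 2142.857ms @ 3 + 2142.857ms (3)
3. 4285.714ms @ 6 + 1071.429ms (3/2)
4. 5357.143ms @ 15/2 + 1071.429ms (3/2)
5. 6428.571ms @ 9 + 2142.857ms (3)
6. 8571.429ms @ 12 + 2142.857ms (3)
7. 10714.286ms @ 15 + 1071.429ms (3/2)
8. 11785.714ms @ 33/2 + 1071.429ms (3/2)

note 4 onset = 15/2b = 5357.143ms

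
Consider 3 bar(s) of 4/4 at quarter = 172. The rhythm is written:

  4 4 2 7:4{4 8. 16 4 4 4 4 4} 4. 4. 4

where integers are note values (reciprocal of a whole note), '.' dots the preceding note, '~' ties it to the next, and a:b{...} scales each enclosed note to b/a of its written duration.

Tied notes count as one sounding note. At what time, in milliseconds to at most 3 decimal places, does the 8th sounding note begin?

1. 0.0ms @ 0 + 348.837ms (1)
2. 348.837ms @ 1 + 348.837ms (1)
3. 697.674ms @ 2 + 697.674ms (2)
4. 1395.349ms @ 4 + 199.336ms (4/7)
5. 1594.684ms @ 32/7 + 149.502ms (3/7)
6. 1744.186ms @ 5 + 49.834ms (1/7)
7. 1794.02ms @ 36/7 + 199.336ms (4/7)
8. 1993.355ms @ 40/7 + 199.336ms (4/7)
9. 2192.691ms @ 44/7 + 199.336ms (4/7)
10. 2392.027ms @ 48/7 + 199.336ms (4/7)
11. 2591.362ms @ 52/7 + 199.336ms (4/7)
12. 2790.698ms @ 8 + 523.256ms (3/2)
13. 3313.953ms @ 19/2 + 523.256ms (3/2)
14. 3837.209ms @ 11 + 348.837ms (1)

note 8 onset = 40/7b = 1993.355ms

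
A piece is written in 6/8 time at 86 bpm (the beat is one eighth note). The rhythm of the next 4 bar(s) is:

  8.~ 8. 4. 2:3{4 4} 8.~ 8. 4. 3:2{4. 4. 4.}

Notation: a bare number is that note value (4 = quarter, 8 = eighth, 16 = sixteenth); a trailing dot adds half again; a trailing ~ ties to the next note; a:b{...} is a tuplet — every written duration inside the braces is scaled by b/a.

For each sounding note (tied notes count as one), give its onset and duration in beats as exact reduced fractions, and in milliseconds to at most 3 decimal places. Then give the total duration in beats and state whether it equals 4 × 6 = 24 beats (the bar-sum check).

1) 0.0ms=0b +2093.023ms=3b
2) 2093.023ms=3b +2093.023ms=3b
3) 4186.047ms=6b +2093.023ms=3b
4) 6279.07ms=9b +2093.023ms=3b
5) 8372.093ms=12b +2093.023ms=3b
6) 10465.116ms=15b +2093.023ms=3b
7) 12558.14ms=18b +1395.349ms=2b
8) 13953.488ms=20b +1395.349ms=2b
9) 15348.837ms=22b +1395.349ms=2b
Σ=24b of 24 (86bpm 6/8) — PASS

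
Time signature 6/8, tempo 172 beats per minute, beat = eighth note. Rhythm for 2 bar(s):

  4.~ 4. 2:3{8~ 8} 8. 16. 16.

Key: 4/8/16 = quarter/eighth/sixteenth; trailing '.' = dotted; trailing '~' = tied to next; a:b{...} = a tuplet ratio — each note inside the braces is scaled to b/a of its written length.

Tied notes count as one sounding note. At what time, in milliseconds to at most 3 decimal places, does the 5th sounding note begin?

1. 0.0ms @ 0 + 2093.023ms (6)
2. 2093.023ms @ 6 + 1046.512ms (3)
3. 3139.535ms @ 9 + 523.256ms (3/2)
4. 3662.791ms @ 21/2 + 261.628ms (3/4)
5. 3924.419ms @ 45/4 + 261.628ms (3/4)

note 5 onset = 45/4b = 3924.419ms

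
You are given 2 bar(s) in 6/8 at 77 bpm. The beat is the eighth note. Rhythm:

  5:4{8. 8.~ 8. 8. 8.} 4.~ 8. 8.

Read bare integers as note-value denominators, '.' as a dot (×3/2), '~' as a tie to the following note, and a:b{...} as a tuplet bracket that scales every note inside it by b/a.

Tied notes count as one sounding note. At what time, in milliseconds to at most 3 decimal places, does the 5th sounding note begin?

1. 0.0ms @ 0 + 935.065ms (6/5)
2. 935.065ms @ 6/5 + 1870.13ms (12/5)
3. 2805.195ms @ 18/5 + 935.065ms (6/5)
4. 3740.26ms @ 24/5 + 935.065ms (6/5)
5. 4675.325ms @ 6 + 3506.494ms (9/2)
6. 8181.818ms @ 21/2 + 1168.831ms (3/2)

note 5 onset = 6b = 4675.325ms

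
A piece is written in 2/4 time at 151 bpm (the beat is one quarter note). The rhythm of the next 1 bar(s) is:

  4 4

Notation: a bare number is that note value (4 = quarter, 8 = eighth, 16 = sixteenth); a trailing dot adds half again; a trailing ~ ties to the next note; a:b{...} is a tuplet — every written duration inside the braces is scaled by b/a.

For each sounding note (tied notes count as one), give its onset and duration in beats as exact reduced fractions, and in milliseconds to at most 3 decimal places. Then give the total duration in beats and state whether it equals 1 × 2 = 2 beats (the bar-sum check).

1) 0.0ms=0b +397.351ms=1b
2) 397.351ms=1b +397.351ms=1b
Σ=2b of 2 (151bpm 2/4) — PASS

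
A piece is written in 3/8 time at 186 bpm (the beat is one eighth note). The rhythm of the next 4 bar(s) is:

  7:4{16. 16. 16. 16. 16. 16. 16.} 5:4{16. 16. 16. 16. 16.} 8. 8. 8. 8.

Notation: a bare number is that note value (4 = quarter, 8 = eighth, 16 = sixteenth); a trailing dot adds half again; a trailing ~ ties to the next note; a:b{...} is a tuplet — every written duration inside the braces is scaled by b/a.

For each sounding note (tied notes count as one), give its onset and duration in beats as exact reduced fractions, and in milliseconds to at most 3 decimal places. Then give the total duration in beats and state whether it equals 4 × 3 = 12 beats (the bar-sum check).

1) 0.0ms=0b +138.249ms=3/7b
2) 138.249ms=3/7b +138.249ms=3/7b
3) 276.498ms=6/7b +138.249ms=3/7b
4) 414.747ms=9/7b +138.249ms=3/7b
5) 552.995ms=12/7b +138.249ms=3/7b
6) 691.244ms=15/7b +138.249ms=3/7b
7) 829.493ms=18/7b +138.249ms=3/7b
8) 967.742ms=3b +193.548ms=3/5b
9) 1161.29ms=18/5b +193.548ms=3/5b
10) 1354.839ms=21/5b +193.548ms=3/5b
11) 1548.387ms=24/5b +193.548ms=3/5b
12) 1741.935ms=27/5b +193.548ms=3/5b
13) 1935.484ms=6b +483.871ms=3/2b
14) 2419.355ms=15/2b +483.871ms=3/2b
15) 2903.226ms=9b +483.871ms=3/2b
16) 3387.097ms=21/2b +483.871ms=3/2b
Σ=12b of 12 (186bpm 3/8) — PASS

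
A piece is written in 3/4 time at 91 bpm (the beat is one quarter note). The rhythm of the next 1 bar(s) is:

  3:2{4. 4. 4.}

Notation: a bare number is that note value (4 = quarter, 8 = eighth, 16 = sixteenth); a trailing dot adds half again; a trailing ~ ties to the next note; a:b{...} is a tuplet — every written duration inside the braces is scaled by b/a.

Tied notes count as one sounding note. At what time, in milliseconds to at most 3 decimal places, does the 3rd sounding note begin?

note 3 onset = 2b = 1318.681ms

1. 0.0ms @ 0 + 659.341ms (1)
2. 659.341ms @ 1 + 659.341ms (1)
3. 1318.681ms @ 2 + 659.341ms (1)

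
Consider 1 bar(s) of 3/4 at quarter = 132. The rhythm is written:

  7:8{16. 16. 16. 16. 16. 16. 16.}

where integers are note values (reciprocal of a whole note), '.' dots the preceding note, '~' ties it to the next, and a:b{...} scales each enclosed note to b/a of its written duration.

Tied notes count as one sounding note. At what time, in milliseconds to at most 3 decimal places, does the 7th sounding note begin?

1. 0.0ms @ 0 + 194.805ms (3/7)
2. 194.805ms @ 3/7 + 194.805ms (3/7)
3. 389.61ms @ 6/7 + 194.805ms (3/7)
4. 584.416ms @ 9/7 + 194.805ms (3/7)
5. 779.221ms @ 12/7 + 194.805ms (3/7)
6. 974.026ms @ 15/7 + 194.805ms (3/7)
7. 1168.831ms @ 18/7 + 194.805ms (3/7)

note 7 onset = 18/7b = 1168.831ms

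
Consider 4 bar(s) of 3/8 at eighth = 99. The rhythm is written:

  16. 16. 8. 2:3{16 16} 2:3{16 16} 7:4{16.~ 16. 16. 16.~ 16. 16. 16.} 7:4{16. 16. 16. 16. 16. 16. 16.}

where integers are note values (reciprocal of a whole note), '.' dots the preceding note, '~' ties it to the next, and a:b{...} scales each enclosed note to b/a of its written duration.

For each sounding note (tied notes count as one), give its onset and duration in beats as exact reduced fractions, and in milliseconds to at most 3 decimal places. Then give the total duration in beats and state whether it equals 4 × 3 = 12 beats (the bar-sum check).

1) 0.0ms=0b +454.545ms=3/4b
2) 454.545ms=3/4b +454.545ms=3/4b
3) 909.091ms=3/2b +909.091ms=3/2b
4) 1818.182ms=3b +454.545ms=3/4b
5) 2272.727ms=15/4b +454.545ms=3/4b
6) 2727.273ms=9/2b +454.545ms=3/4b
7) 3181.818ms=21/4b +454.545ms=3/4b
8) 3636.364ms=6b +519.481ms=6/7b
9) 4155.844ms=48/7b +259.74ms=3/7b
10) 4415.584ms=51/7b +519.481ms=6/7b
11) 4935.065ms=57/7b +259.74ms=3/7b
12) 5194.805ms=60/7b +259.74ms=3/7b
13) 5454.545ms=9b +259.74ms=3/7b
14) 5714.286ms=66/7b +259.74ms=3/7b
15) 5974.026ms=69/7b +259.74ms=3/7b
16) 6233.766ms=72/7b +259.74ms=3/7b
17) 6493.506ms=75/7b +259.74ms=3/7b
18) 6753.247ms=78/7b +259.74ms=3/7b
19) 7012.987ms=81/7b +259.74ms=3/7b
Σ=12b of 12 (99bpm 3/8) — PASS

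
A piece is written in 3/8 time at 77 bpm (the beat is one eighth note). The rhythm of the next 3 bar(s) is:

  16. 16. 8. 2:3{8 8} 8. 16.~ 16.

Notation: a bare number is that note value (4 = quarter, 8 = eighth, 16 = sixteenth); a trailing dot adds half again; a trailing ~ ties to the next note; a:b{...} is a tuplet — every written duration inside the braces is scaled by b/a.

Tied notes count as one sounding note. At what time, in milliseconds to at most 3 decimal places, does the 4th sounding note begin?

1. 0.0ms @ 0 + 584.416ms (3/4)
2. 584.416ms @ 3/4 + 584.416ms (3/4)
3. 1168.831ms @ 3/2 + 1168.831ms (3/2)
4. 2337.662ms @ 3 + 1168.831ms (3/2)
5. 3506.494ms @ 9/2 + 1168.831ms (3/2)
6. 4675.325ms @ 6 + 1168.831ms (3/2)
7. 5844.156ms @ 15/2 + 1168.831ms (3/2)

note 4 onset = 3b = 2337.662ms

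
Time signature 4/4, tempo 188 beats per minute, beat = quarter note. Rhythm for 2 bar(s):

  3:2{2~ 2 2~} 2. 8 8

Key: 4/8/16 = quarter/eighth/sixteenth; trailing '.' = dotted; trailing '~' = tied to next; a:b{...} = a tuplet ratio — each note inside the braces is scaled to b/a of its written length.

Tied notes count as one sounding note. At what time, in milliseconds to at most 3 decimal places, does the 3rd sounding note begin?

1. 0.0ms @ 0 + 851.064ms (8/3)
2. 851.064ms @ 8/3 + 1382.979ms (13/3)
3. 2234.043ms @ 7 + 159.574ms (1/2)
4. 2393.617ms @ 15/2 + 159.574ms (1/2)

note 3 onset = 7b = 2234.043ms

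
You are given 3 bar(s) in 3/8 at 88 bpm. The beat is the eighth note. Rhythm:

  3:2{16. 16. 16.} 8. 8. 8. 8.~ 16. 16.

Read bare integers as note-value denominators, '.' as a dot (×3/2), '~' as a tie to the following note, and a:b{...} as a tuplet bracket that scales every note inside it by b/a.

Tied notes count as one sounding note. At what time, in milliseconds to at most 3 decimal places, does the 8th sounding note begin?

1. 0.0ms @ 0 + 340.909ms (1/2)
2. 340.909ms @ 1/2 + 340.909ms (1/2)
3. 681.818ms @ 1 + 340.909ms (1/2)
4. 1022.727ms @ 3/2 + 1022.727ms (3/2)
5. 2045.455ms @ 3 + 1022.727ms (3/2)
6. 3068.182ms @ 9/2 + 1022.727ms (3/2)
7. 4090.909ms @ 6 + 1534.091ms (9/4)
8. 5625.0ms @ 33/4 + 511.364ms (3/4)

note 8 onset = 33/4b = 5625.0ms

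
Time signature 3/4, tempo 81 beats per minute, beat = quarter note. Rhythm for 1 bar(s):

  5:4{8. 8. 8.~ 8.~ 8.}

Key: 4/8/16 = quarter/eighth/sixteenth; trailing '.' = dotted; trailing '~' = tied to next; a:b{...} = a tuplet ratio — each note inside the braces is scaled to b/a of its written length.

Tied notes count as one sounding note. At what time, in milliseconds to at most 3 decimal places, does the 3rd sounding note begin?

note 3 onset = 6/5b = 888.889ms

1. 0.0ms @ 0 + 444.444ms (3/5)
2. 444.444ms @ 3/5 + 444.444ms (3/5)
3. 888.889ms @ 6/5 + 1333.333ms (9/5)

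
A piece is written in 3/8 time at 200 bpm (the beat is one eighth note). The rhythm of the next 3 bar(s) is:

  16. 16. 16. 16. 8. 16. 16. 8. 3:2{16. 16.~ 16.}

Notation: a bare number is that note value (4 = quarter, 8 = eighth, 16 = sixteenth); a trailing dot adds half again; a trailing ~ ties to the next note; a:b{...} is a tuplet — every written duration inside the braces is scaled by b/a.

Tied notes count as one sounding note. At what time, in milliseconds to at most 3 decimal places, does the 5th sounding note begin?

1. 0.0ms @ 0 + 225.0ms (3/4)
2. 225.0ms @ 3/4 + 225.0ms (3/4)
3. 450.0ms @ 3/2 + 225.0ms (3/4)
4. 675.0ms @ 9/4 + 225.0ms (3/4)
5. 900.0ms @ 3 + 450.0ms (3/2)
6. 1350.0ms @ 9/2 + 225.0ms (3/4)
7. 1575.0ms @ 21/4 + 225.0ms (3/4)
8. 1800.0ms @ 6 + 450.0ms (3/2)
9. 2250.0ms @ 15/2 + 150.0ms (1/2)
10. 2400.0ms @ 8 + 300.0ms (1)

note 5 onset = 3b = 900.0ms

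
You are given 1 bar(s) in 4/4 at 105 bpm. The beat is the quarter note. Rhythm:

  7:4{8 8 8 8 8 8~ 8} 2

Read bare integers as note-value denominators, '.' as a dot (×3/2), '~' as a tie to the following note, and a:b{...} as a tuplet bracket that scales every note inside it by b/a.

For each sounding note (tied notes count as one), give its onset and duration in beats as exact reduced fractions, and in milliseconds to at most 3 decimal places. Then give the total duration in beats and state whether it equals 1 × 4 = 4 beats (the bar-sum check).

1) 0.0ms=0b +163.265ms=2/7b
2) 163.265ms=2/7b +163.265ms=2/7b
3) 326.531ms=4/7b +163.265ms=2/7b
4) 489.796ms=6/7b +163.265ms=2/7b
5) 653.061ms=8/7b +163.265ms=2/7b
6) 816.327ms=10/7b +326.531ms=4/7b
7) 1142.857ms=2b +1142.857ms=2b
Σ=4b of 4 (105bpm 4/4) — PASS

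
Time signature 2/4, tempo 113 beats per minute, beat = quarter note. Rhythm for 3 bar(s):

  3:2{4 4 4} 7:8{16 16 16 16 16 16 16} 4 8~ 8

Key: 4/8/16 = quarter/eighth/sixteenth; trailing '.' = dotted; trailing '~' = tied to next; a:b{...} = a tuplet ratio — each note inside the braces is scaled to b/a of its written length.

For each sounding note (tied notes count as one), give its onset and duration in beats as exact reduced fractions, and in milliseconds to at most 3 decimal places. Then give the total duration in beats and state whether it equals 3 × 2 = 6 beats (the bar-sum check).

1) 0.0ms=0b +353.982ms=2/3b
2) 353.982ms=2/3b +353.982ms=2/3b
3) 707.965ms=4/3b +353.982ms=2/3b
4) 1061.947ms=2b +151.707ms=2/7b
5) 1213.654ms=16/7b +151.707ms=2/7b
6) 1365.36ms=18/7b +151.707ms=2/7b
7) 1517.067ms=20/7b +151.707ms=2/7b
8) 1668.774ms=22/7b +151.707ms=2/7b
9) 1820.48ms=24/7b +151.707ms=2/7b
10) 1972.187ms=26/7b +151.707ms=2/7b
11) 2123.894ms=4b +530.973ms=1b
12) 2654.867ms=5b +530.973ms=1b
Σ=6b of 6 (113bpm 2/4) — PASS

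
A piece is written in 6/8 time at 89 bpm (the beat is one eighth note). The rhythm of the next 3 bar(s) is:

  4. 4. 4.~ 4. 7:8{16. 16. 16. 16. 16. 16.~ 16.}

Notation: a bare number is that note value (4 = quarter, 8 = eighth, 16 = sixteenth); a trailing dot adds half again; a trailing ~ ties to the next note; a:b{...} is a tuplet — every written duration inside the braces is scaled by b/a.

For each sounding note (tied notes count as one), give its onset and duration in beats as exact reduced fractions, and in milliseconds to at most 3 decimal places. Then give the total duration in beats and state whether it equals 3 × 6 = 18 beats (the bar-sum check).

1) 0.0ms=0b +2022.472ms=3b
2) 2022.472ms=3b +2022.472ms=3b
3) 4044.944ms=6b +4044.944ms=6b
4) 8089.888ms=12b +577.849ms=6/7b
5) 8667.737ms=90/7b +577.849ms=6/7b
6) 9245.586ms=96/7b +577.849ms=6/7b
7) 9823.435ms=102/7b +577.849ms=6/7b
8) 10401.284ms=108/7b +577.849ms=6/7b
9) 10979.133ms=114/7b +1155.698ms=12/7b
Σ=18b of 18 (89bpm 6/8) — PASS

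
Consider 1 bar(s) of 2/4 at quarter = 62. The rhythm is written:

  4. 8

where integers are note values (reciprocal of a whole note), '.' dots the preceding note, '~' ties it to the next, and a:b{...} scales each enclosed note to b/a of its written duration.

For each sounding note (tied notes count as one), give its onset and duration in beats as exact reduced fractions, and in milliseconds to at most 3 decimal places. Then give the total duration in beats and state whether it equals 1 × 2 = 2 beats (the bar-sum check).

1) 0.0ms=0b +1451.613ms=3/2b
2) 1451.613ms=3/2b +483.871ms=1/2b
Σ=2b of 2 (62bpm 2/4) — PASS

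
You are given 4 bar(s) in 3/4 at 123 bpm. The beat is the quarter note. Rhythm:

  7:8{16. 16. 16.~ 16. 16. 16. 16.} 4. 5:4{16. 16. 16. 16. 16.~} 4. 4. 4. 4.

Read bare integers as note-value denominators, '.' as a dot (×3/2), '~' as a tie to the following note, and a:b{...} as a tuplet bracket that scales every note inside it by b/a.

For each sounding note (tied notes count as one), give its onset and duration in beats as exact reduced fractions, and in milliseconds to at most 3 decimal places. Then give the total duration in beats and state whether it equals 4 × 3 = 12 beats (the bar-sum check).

1) 0.0ms=0b +209.059ms=3/7b
2) 209.059ms=3/7b +209.059ms=3/7b
3) 418.118ms=6/7b +418.118ms=6/7b
4) 836.237ms=12/7b +209.059ms=3/7b
5) 1045.296ms=15/7b +209.059ms=3/7b
6) 1254.355ms=18/7b +209.059ms=3/7b
7) 1463.415ms=3b +731.707ms=3/2b
8) 2195.122ms=9/2b +146.341ms=3/10b
9) 2341.463ms=24/5b +146.341ms=3/10b
10) 2487.805ms=51/10b +146.341ms=3/10b
11) 2634.146ms=27/5b +146.341ms=3/10b
12) 2780.488ms=57/10b +878.049ms=9/5b
13) 3658.537ms=15/2b +731.707ms=3/2b
14) 4390.244ms=9b +731.707ms=3/2b
15) 5121.951ms=21/2b +731.707ms=3/2b
Σ=12b of 12 (123bpm 3/4) — PASS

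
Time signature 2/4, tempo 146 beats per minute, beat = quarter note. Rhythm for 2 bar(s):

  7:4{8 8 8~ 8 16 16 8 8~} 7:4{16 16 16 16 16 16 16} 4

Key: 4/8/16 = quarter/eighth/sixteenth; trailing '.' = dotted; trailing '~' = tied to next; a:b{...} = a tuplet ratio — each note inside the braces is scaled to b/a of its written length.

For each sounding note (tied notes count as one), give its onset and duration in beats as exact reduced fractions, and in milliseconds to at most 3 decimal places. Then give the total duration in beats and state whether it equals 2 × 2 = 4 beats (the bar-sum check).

1) 0.0ms=0b +117.417ms=2/7b
2) 117.417ms=2/7b +117.417ms=2/7b
3) 234.834ms=4/7b +234.834ms=4/7b
4) 469.667ms=8/7b +58.708ms=1/7b
5) 528.376ms=9/7b +58.708ms=1/7b
6) 587.084ms=10/7b +117.417ms=2/7b
7) 704.501ms=12/7b +176.125ms=3/7b
8) 880.626ms=15/7b +58.708ms=1/7b
9) 939.335ms=16/7b +58.708ms=1/7b
10) 998.043ms=17/7b +58.708ms=1/7b
11) 1056.751ms=18/7b +58.708ms=1/7b
12) 1115.46ms=19/7b +58.708ms=1/7b
13) 1174.168ms=20/7b +58.708ms=1/7b
14) 1232.877ms=3b +410.959ms=1b
Σ=4b of 4 (146bpm 2/4) — PASS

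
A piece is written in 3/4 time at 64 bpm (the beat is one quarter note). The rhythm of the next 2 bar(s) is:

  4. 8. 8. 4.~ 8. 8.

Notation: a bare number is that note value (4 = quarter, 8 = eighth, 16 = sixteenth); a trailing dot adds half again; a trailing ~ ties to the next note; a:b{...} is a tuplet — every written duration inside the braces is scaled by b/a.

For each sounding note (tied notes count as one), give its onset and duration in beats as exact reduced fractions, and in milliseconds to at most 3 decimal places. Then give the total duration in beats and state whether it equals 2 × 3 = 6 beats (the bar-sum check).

1) 0.0ms=0b +1406.25ms=3/2b
2) 1406.25ms=3/2b +703.125ms=3/4b
3) 2109.375ms=9/4b +703.125ms=3/4b
4) 2812.5ms=3b +2109.375ms=9/4b
5) 4921.875ms=21/4b +703.125ms=3/4b
Σ=6b of 6 (64bpm 3/4) — PASS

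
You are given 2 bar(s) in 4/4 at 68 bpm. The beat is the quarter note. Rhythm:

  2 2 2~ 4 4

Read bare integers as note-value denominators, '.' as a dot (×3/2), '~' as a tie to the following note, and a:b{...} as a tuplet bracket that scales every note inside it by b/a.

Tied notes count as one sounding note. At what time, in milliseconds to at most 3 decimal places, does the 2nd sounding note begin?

note 2 onset = 2b = 1764.706ms

1. 0.0ms @ 0 + 1764.706ms (2)
2. 1764.706ms @ 2 + 1764.706ms (2)
3. 3529.412ms @ 4 + 2647.059ms (3)
4. 6176.471ms @ 7 + 882.353ms (1)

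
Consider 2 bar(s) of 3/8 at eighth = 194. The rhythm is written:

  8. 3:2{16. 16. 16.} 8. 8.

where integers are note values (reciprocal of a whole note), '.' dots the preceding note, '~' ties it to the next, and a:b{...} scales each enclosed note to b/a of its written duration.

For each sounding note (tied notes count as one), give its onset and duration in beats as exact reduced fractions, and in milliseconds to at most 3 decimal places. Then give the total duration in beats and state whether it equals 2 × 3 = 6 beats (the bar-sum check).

1) 0.0ms=0b +463.918ms=3/2b
2) 463.918ms=3/2b +154.639ms=1/2b
3) 618.557ms=2b +154.639ms=1/2b
4) 773.196ms=5/2b +154.639ms=1/2b
5) 927.835ms=3b +463.918ms=3/2b
6) 1391.753ms=9/2b +463.918ms=3/2b
Σ=6b of 6 (194bpm 3/8) — PASS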